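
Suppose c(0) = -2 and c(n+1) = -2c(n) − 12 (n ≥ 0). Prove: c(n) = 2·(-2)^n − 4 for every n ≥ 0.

Base case: c(0) = -2, and 2·(-2)^0 − 4 = 2 − 4 = -2.
Assume c(k) = 2·(-2)^k − 4 for some k ≥ 0.
Then c(k+1) = -2c(k) − 12 = -2·(2·(-2)^k − 4) − 12 = -4·(-2)^k + 8 − 12 = 2·(-2)^{k+1} − 4.
By induction, c(n) = 2·(-2)^n − 4 for all n ≥ 0.

c(n) = 2·(-2)^n − 4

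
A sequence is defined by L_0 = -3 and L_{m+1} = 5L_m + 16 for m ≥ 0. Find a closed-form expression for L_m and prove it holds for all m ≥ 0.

Claim: L_m = 5^m − 4.

Base case: L_0 = -3, and 5^0 − 4 = 1 − 4 = -3.
Assume L_r = 5^r − 4 for some r ≥ 0.
Then L_{r+1} = 5L_r + 16 = 5·(5^r − 4) + 16 = 5^{r+1} − 20 + 16 = 5^{r+1} − 4.
So the formula holds for r+1, and by induction L_m = 5^m − 4 for all m ≥ 0.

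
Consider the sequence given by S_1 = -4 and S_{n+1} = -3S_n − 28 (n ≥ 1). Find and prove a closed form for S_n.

Claim: S_n = -(-3)^n − 7.

Base case: S_1 = -4, and -(-3)^1 − 7 = 3 − 7 = -4.
Assume S_r = -(-3)^r − 7 for some r ≥ 1.
Then S_{r+1} = -3S_r − 28 = -3·(-(-3)^r − 7) − 28 = 3·(-3)^r + 21 − 28 = -(-3)^{r+1} − 7.
By induction, S_n = -(-3)^n − 7 for all n ≥ 1.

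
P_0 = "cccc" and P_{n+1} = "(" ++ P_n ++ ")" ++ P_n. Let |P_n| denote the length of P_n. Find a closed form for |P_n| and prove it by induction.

Claim: |P_n| = 6·2^n − 2.

Base case: |P_0| = 4, and 6·2^0 − 2 = 4.
Assume |P_r| = 6·2^r − 2.
Then |P_{r+1}| = 1 + |P_r| + 1 + |P_r| = 2|P_r| + 2 = 2(6·2^r − 2) + 2 = 6·2^{r+1} − 4 + 2 = 6·2^{r+1} − 2.
Hence |P_n| = 6·2^n − 2 for every n ≥ 0, by induction.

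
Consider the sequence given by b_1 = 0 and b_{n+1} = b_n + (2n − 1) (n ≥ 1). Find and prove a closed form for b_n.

Claim: b_n = n^2 − 2n + 1.

Base case: b_1 = 0, and 1^2 − 2·1 + 1 = 0.
Assume b_r = r^2 − 2r + 1.
Then b_{r+1} = b_r + (2r − 1) = (r^2 − 2r + 1) + (2r − 1) = r^2,
and (r+1)^2 − 2·(r+1) + 1 = r^2.
This completes the inductive step, so b_n = n^2 − 2n + 1 for all n ≥ 1.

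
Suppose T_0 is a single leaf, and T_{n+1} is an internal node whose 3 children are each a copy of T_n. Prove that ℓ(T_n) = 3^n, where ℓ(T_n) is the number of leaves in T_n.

Base case: ℓ(T_0) = 1, and 3^0 = 1.
Assume ℓ(T_m) = 3^m.
Then ℓ(T_{m+1}) = 3·ℓ(T_m) = 3·3^m = 3^{m+1}.
So the formula holds for m+1, and by induction ℓ(T_n) = 3^n for all n ≥ 0.

ℓ(T_n) = 3^n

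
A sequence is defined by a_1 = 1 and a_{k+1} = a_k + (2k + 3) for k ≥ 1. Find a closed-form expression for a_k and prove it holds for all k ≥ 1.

Claim: a_k = k^2 + 2k − 2.

Base case: a_1 = 1, and 1^2 + 2·1 − 2 = 1.
Assume a_j = j^2 + 2j − 2.
Then a_{j+1} = a_j + (2j + 3) = (j^2 + 2j − 2) + (2j + 3) = j^2 + 4j + 1,
and (j+1)^2 + 2·(j+1) − 2 = j^2 + 4j + 1.
This completes the inductive step, so a_k = k^2 + 2k − 2 for all k ≥ 1.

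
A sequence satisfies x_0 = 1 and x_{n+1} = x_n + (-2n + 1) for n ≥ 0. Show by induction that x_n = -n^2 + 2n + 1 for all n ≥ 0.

Base case: x_0 = 1, and -0^2 + 2·0 + 1 = 1.
Assume x_k = -k^2 + 2k + 1.
Then x_{k+1} = x_k + (-2k + 1) = (-k^2 + 2k + 1) + (-2k + 1) = -k^2 + 2,
and -(k+1)^2 + 2·(k+1) + 1 = -k^2 + 2.
Hence x_n = -n^2 + 2n + 1 for every n ≥ 0, by induction.

x_n = -n^2 + 2n + 1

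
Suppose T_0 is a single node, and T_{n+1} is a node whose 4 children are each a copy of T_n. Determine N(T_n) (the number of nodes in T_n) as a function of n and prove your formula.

Claim: N(T_n) = (4^{n+1} − 1)/3.

Base case: N(T_0) = 1, and (4^{0+1} − 1)/3 = 1.
Assume N(T_m) = (4^{m+1} − 1)/3.
Then N(T_{m+1}) = 1 + 4N(T_m) = 1 + 4·(4^{m+1} − 1)/3 = 1 + (4^{m+2} − 4)/3 = (3 + 4^{m+2} − 4)/3 = (4^{m+2} − 1)/3.
By induction, N(T_n) = (4^{n+1} − 1)/3 for all n ≥ 0.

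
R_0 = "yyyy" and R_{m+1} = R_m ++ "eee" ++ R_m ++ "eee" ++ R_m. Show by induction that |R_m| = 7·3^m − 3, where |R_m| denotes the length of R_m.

Base case: |R_0| = 4, and 7·3^0 − 3 = 4.
Assume |R_r| = 7·3^r − 3.
Then |R_{r+1}| = 3|R_r| + 6 = 3(7·3^r − 3) + 6 = 7·3^{r+1} − 9 + 6 = 7·3^{r+1} − 3.
By induction, |R_m| = 7·3^m − 3 for all m ≥ 0.

|R_m| = 7·3^m − 3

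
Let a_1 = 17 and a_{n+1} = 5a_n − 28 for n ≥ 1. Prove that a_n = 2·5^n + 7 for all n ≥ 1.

Base case: a_1 = 17, and 2·5^1 + 7 = 10 + 7 = 17.
Assume a_k = 2·5^k + 7 for some k ≥ 1.
Then a_{k+1} = 5a_k − 28 = 5·(2·5^k + 7) − 28 = 10·5^k + 35 − 28 = 2·5^{k+1} + 7.
By induction, a_n = 2·5^n + 7 for all n ≥ 1.

a_n = 2·5^n + 7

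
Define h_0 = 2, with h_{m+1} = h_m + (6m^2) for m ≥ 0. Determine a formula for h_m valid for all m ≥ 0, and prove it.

Claim: h_m = 2m^3 − 3m^2 + m + 2.

Base case: h_0 = 2, and 2·0^3 − 3·0^2 + 0 + 2 = 2.
Assume h_k = 2k^3 − 3k^2 + k + 2.
Then h_{k+1} = h_k + (6k^2) = (2k^3 − 3k^2 + k + 2) + (6k^2) = 2k^3 + 3k^2 + k + 2,
and 2·(k+1)^3 − 3·(k+1)^2 + (k+1) + 2 = 2k^3 + 3k^2 + k + 2.
Hence h_m = 2m^3 − 3m^2 + m + 2 for every m ≥ 0, by induction.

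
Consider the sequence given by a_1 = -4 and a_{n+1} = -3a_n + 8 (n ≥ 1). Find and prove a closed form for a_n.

Claim: a_n = 2·(-3)^n + 2.

Base case: a_1 = -4, and 2·(-3)^1 + 2 = -6 + 2 = -4.
Assume a_k = 2·(-3)^k + 2 for some k ≥ 1.
Then a_{k+1} = -3a_k + 8 = -3·(2·(-3)^k + 2) + 8 = -6·(-3)^k − 6 + 8 = 2·(-3)^{k+1} + 2.
This completes the inductive step, so a_n = 2·(-3)^n + 2 for all n ≥ 1.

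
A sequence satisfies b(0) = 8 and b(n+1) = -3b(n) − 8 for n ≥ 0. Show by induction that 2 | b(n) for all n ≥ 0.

Base case: b(0) = 8 = 2·4, so 2 | b(0).
Assume 2 | b(m), so b(m) = 2t for some integer t.
Then b(m+1) = -3b(m) − 8 = -3·(2t) − 8 = 2(-3t − 4), so 2 | b(m+1).
Hence 2 | b(n) for every n ≥ 0, by induction.

2 | b(n)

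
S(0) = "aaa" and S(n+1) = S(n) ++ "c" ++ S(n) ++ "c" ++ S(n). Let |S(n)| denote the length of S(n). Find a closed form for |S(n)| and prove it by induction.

Claim: |S(n)| = 4·3^n − 1.

Base case: |S(0)| = 3, and 4·3^0 − 1 = 3.
Assume |S(j)| = 4·3^j − 1.
Then |S(j+1)| = 3|S(j)| + 2 = 3(4·3^j − 1) + 2 = 4·3^{j+1} − 3 + 2 = 4·3^{j+1} − 1.
So the formula holds for j+1, and by induction |S(n)| = 4·3^n − 1 for all n ≥ 0.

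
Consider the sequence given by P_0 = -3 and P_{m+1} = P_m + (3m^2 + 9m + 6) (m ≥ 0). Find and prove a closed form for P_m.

Claim: P_m = m^3 + 3m^2 + 2m − 3.

Base case: P_0 = -3, and 0^3 + 3·0^2 + 2·0 − 3 = -3.
Assume P_r = r^3 + 3r^2 + 2r − 3.
Then P_{r+1} = P_r + (3r^2 + 9r + 6) = (r^3 + 3r^2 + 2r − 3) + (3r^2 + 9r + 6) = r^3 + 6r^2 + 11r + 3,
and (r+1)^3 + 3·(r+1)^2 + 2·(r+1) − 3 = r^3 + 6r^2 + 11r + 3.
By induction, P_m = m^3 + 3m^2 + 2m − 3 for all m ≥ 0.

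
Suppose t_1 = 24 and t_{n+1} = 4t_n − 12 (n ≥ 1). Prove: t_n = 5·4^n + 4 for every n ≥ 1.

Base case: t_1 = 24, and 5·4^1 + 4 = 20 + 4 = 24.
Assume t_m = 5·4^m + 4 for some m ≥ 1.
Then t_{m+1} = 4t_m − 12 = 4·(5·4^m + 4) − 12 = 20·4^m + 16 − 12 = 5·4^{m+1} + 4.
By induction, t_n = 5·4^n + 4 for all n ≥ 1.

t_n = 5·4^n + 4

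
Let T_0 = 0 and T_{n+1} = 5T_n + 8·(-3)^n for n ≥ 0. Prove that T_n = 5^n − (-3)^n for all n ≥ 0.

Base case: T_0 = 0, and 5^0 − (-3)^0 = 1 − 1 = 0.
Assume T_m = 5^m − (-3)^m for some m ≥ 0.
Then T_{m+1} = 5T_m + 8·(-3)^m = 5·(5^m − (-3)^m) + 8·(-3)^m = 5^{m+1} − 5·(-3)^m + 8·(-3)^m = 5^{m+1} + 3·(-3)^m = 5^{m+1} − (-3)^{m+1}.
By induction, T_n = 5^n − (-3)^n for all n ≥ 0.

T_n = 5^n − (-3)^n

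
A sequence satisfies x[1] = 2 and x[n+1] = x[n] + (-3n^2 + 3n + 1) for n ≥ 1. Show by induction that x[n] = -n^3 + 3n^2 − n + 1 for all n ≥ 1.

Base case: x[1] = 2, and -1^3 + 3·1^2 − 1 + 1 = 2.
Assume x[k] = -k^3 + 3k^2 − k + 1.
Then x[k+1] = x[k] + (-3k^2 + 3k + 1) = (-k^3 + 3k^2 − k + 1) + (-3k^2 + 3k + 1) = -k^3 + 2k + 2,
and -(k+1)^3 + 3·(k+1)^2 − (k+1) + 1 = -k^3 + 2k + 2.
Hence x[n] = -n^3 + 3n^2 − n + 1 for every n ≥ 1, by induction.

x[n] = -n^3 + 3n^2 − n + 1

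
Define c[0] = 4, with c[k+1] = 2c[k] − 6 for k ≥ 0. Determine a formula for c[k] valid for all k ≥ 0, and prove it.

Claim: c[k] = -2^{k+1} + 6.

Base case: c[0] = 4, and -2^{0+1} + 6 = -2 + 6 = 4.
Assume c[m] = -2^{m+1} + 6 for some m ≥ 0.
Then c[m+1] = 2c[m] − 6 = 2·(-2^{m+1} + 6) − 6 = -2^{m+2} + 12 − 6 = -2^{m+2} + 6.
Hence c[k] = -2^{k+1} + 6 for every k ≥ 0, by induction.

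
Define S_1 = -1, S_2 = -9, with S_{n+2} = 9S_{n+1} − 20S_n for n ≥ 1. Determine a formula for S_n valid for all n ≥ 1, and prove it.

Claim: S_n = -5^n + 4^n.

Base cases: S_1 = -1 and -5^1 + 4^1 = -1; S_2 = -9 and -5^2 + 4^2 = -9.
Assume S_j = -5^j + 4^j for all 1 ≤ j ≤ r, where r ≥ 2.
Then S_{r+1} = 9S_r − 20S_{r−1} = 9·(-5^r + 4^r) − 20·(-5^{r−1} + 4^{r−1}) = -(9·5 − 20)5^{r−1} + (9·4 − 20)4^{r−1} = -25·5^{r−1} + 16·4^{r−1} = -5^{r+1} + 4^{r+1}.
Hence S_n = -5^n + 4^n for every n ≥ 1, by strong induction.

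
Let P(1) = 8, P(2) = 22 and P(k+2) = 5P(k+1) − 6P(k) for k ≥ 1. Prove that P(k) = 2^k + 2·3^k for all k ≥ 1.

Base cases: P(1) = 8 and 2^1 + 2·3^1 = 8; P(2) = 22 and 2^2 + 2·3^2 = 22.
Assume P(i) = 2^i + 2·3^i for all 1 ≤ i ≤ j, where j ≥ 2.
Then P(j+1) = 5P(j) − 6P(j−1) = 5·(2^j + 2·3^j) − 6·(2^{j−1} + 2·3^{j−1}) = (5·2 − 6)2^{j−1} + 2·(5·3 − 6)3^{j−1} = 4·2^{j−1} + 18·3^{j−1} = 2^{j+1} + 2·3^{j+1}.
So the formula holds for j+1, and by strong induction P(k) = 2^k + 2·3^k for all k ≥ 1.

P(k) = 2^k + 2·3^k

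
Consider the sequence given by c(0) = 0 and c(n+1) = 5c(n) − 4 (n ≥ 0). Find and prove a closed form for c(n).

Claim: c(n) = -5^n + 1.

Base case: c(0) = 0, and -5^0 + 1 = -1 + 1 = 0.
Assume c(r) = -5^r + 1 for some r ≥ 0.
Then c(r+1) = 5c(r) − 4 = 5·(-5^r + 1) − 4 = -5^{r+1} + 5 − 4 = -5^{r+1} + 1.
By induction, c(n) = -5^n + 1 for all n ≥ 0.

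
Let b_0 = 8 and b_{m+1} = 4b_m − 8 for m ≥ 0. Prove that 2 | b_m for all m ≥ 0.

Base case: b_0 = 8 = 2·4, so 2 | b_0.
Assume 2 | b_k, so b_k = 2t for some integer t.
Then b_{k+1} = 4b_k − 8 = 4·(2t) − 8 = 2(4t − 4), so 2 | b_{k+1}.
So the property holds for k+1, and by induction 2 | b_m for all m ≥ 0.

2 | b_m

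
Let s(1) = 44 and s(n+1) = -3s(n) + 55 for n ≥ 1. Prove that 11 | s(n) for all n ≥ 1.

Base case: s(1) = 44 = 11·4, so 11 | s(1).
Assume 11 | s(m), so s(m) = 11t for some integer t.
Then s(m+1) = -3s(m) + 55 = -3·(11t) + 55 = 11(-3t + 5), so 11 | s(m+1).
Hence 11 | s(n) for every n ≥ 1, by induction.

11 | s(n)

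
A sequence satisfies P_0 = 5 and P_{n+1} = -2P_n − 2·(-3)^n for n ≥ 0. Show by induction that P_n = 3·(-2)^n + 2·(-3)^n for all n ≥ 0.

Base case: P_0 = 5, and 3·(-2)^0 + 2·(-3)^0 = 3 + 2 = 5.
Assume P_j = 3·(-2)^j + 2·(-3)^j for some j ≥ 0.
Then P_{j+1} = -2P_j − 2·(-3)^j = -2·(3·(-2)^j + 2·(-3)^j) − 2·(-3)^j = 3·(-2)^{j+1} − 4·(-3)^j − 2·(-3)^j = 3·(-2)^{j+1} − 6·(-3)^j = 3·(-2)^{j+1} + 2·(-3)^{j+1}.
This completes the inductive step, so P_n = 3·(-2)^n + 2·(-3)^n for all n ≥ 0.

P_n = 3·(-2)^n + 2·(-3)^n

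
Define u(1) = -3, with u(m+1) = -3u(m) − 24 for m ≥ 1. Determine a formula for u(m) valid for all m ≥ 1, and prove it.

Claim: u(m) = -(-3)^m − 6.

Base case: u(1) = -3, and -(-3)^1 − 6 = 3 − 6 = -3.
Assume u(r) = -(-3)^r − 6 for some r ≥ 1.
Then u(r+1) = -3u(r) − 24 = -3·(-(-3)^r − 6) − 24 = 3·(-3)^r + 18 − 24 = -(-3)^{r+1} − 6.
So the formula holds for r+1, and by induction u(m) = -(-3)^m − 6 for all m ≥ 1.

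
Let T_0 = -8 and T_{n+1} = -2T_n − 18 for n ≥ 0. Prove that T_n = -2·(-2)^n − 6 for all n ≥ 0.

Base case: T_0 = -8, and -2·(-2)^0 − 6 = -2 − 6 = -8.
Assume T_r = -2·(-2)^r − 6 for some r ≥ 0.
Then T_{r+1} = -2T_r − 18 = -2·(-2·(-2)^r − 6) − 18 = 4·(-2)^r + 12 − 18 = -2·(-2)^{r+1} − 6.
This completes the inductive step, so T_n = -2·(-2)^n − 6 for all n ≥ 0.

T_n = -2·(-2)^n − 6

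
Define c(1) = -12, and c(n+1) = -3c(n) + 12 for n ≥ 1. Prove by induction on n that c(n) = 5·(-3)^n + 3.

Base case: c(1) = -12, and 5·(-3)^1 + 3 = -15 + 3 = -12.
Assume c(r) = 5·(-3)^r + 3 for some r ≥ 1.
Then c(r+1) = -3c(r) + 12 = -3·(5·(-3)^r + 3) + 12 = -15·(-3)^r − 9 + 12 = 5·(-3)^{r+1} + 3.
This completes the inductive step, so c(n) = 5·(-3)^n + 3 for all n ≥ 1.

c(n) = 5·(-3)^n + 3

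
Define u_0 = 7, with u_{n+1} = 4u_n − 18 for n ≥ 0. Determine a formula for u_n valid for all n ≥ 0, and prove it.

Claim: u_n = 4^n + 6.

Base case: u_0 = 7, and 4^0 + 6 = 1 + 6 = 7.
Assume u_m = 4^m + 6 for some m ≥ 0.
Then u_{m+1} = 4u_m − 18 = 4·(4^m + 6) − 18 = 4^{m+1} + 24 − 18 = 4^{m+1} + 6.
So the formula holds for m+1, and by induction u_n = 4^n + 6 for all n ≥ 0.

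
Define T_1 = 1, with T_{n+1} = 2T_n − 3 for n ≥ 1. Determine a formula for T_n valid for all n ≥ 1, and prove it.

Claim: T_n = -2^n + 3.

Base case: T_1 = 1, and -2^1 + 3 = -2 + 3 = 1.
Assume T_r = -2^r + 3 for some r ≥ 1.
Then T_{r+1} = 2T_r − 3 = 2·(-2^r + 3) − 3 = -2^{r+1} + 6 − 3 = -2^{r+1} + 3.
So the formula holds for r+1, and by induction T_n = -2^n + 3 for all n ≥ 1.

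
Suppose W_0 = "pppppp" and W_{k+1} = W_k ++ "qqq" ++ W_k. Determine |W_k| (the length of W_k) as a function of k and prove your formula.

Claim: |W_k| = 9·2^k − 3.

Base case: |W_0| = 6, and 9·2^0 − 3 = 6.
Assume |W_m| = 9·2^m − 3.
Then |W_{m+1}| = |W_m| + 3 + |W_m| = 2|W_m| + 3 = 2(9·2^m − 3) + 3 = 9·2^{m+1} − 6 + 3 = 9·2^{m+1} − 3.
Hence |W_k| = 9·2^k − 3 for every k ≥ 0, by induction.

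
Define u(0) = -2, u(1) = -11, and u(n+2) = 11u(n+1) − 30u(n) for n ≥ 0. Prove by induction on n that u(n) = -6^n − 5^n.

Base cases: u(0) = -2 and -6^0 − 5^0 = -2; u(1) = -11 and -6^1 − 5^1 = -11.
Assume u(j) = -6^j − 5^j for all 0 ≤ j ≤ k, where k ≥ 1.
Then u(k+1) = 11u(k) − 30u(k−1) = 11·(-6^k − 5^k) − 30·(-6^{k−1} − 5^{k−1}) = -(11·6 − 30)6^{k−1} − (11·5 − 30)5^{k−1} = -36·6^{k−1} − 25·5^{k−1} = -6^{k+1} − 5^{k+1}.
So the formula holds for k+1, and by strong induction u(n) = -6^n − 5^n for all n ≥ 0.

u(n) = -6^n − 5^n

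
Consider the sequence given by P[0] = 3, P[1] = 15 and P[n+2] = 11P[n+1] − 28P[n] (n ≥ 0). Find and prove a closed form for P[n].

Claim: P[n] = 7^n + 2·4^n.

Base cases: P[0] = 3 and 7^0 + 2·4^0 = 3; P[1] = 15 and 7^1 + 2·4^1 = 15.
Assume P[i] = 7^i + 2·4^i for all 0 ≤ i ≤ j, where j ≥ 1.
Then P[j+1] = 11P[j] − 28P[j−1] = 11·(7^j + 2·4^j) − 28·(7^{j−1} + 2·4^{j−1}) = (11·7 − 28)7^{j−1} + 2·(11·4 − 28)4^{j−1} = 49·7^{j−1} + 32·4^{j−1} = 7^{j+1} + 2·4^{j+1}.
By strong induction, P[n] = 7^n + 2·4^n for all n ≥ 0.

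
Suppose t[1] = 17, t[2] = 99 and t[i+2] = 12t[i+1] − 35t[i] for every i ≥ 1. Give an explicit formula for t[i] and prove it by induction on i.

Claim: t[i] = 7^i + 2·5^i.

Base cases: t[1] = 17 and 7^1 + 2·5^1 = 17; t[2] = 99 and 7^2 + 2·5^2 = 99.
Assume t[j] = 7^j + 2·5^j for all 1 ≤ j ≤ r, where r ≥ 2.
Then t[r+1] = 12t[r] − 35t[r−1] = 12·(7^r + 2·5^r) − 35·(7^{r−1} + 2·5^{r−1}) = (12·7 − 35)7^{r−1} + 2·(12·5 − 35)5^{r−1} = 49·7^{r−1} + 50·5^{r−1} = 7^{r+1} + 2·5^{r+1}.
By strong induction, t[i] = 7^i + 2·5^i for all i ≥ 1.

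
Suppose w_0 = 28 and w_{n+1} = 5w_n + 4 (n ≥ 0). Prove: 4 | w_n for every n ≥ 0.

Base case: w_0 = 28 = 4·7, so 4 | w_0.
Assume 4 | w_j, so w_j = 4t for some integer t.
Then w_{j+1} = 5w_j + 4 = 5·(4t) + 4 = 4(5t + 1), so 4 | w_{j+1}.
So the property holds for j+1, and by induction 4 | w_n for all n ≥ 0.

4 | w_n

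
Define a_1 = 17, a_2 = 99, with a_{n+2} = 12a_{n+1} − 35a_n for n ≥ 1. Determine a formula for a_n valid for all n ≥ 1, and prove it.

Claim: a_n = 2·5^n + 7^n.

Base cases: a_1 = 17 and 2·5^1 + 7^1 = 17; a_2 = 99 and 2·5^2 + 7^2 = 99.
Assume a_j = 2·5^j + 7^j for all 1 ≤ j ≤ m, where m ≥ 2.
Then a_{m+1} = 12a_m − 35a_{m−1} = 12·(2·5^m + 7^m) − 35·(2·5^{m−1} + 7^{m−1}) = 2·(12·5 − 35)5^{m−1} + (12·7 − 35)7^{m−1} = 50·5^{m−1} + 49·7^{m−1} = 2·5^{m+1} + 7^{m+1}.
Hence a_n = 2·5^n + 7^n for every n ≥ 1, by strong induction.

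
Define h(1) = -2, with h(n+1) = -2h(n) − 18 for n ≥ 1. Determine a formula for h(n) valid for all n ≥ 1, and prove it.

Claim: h(n) = -2·(-2)^n − 6.

Base case: h(1) = -2, and -2·(-2)^1 − 6 = 4 − 6 = -2.
Assume h(m) = -2·(-2)^m − 6 for some m ≥ 1.
Then h(m+1) = -2h(m) − 18 = -2·(-2·(-2)^m − 6) − 18 = 4·(-2)^m + 12 − 18 = -2·(-2)^{m+1} − 6.
By induction, h(n) = -2·(-2)^n − 6 for all n ≥ 1.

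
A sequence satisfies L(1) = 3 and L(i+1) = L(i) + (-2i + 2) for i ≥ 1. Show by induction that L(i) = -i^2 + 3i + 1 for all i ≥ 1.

Base case: L(1) = 3, and -1^2 + 3·1 + 1 = 3.
Assume L(r) = -r^2 + 3r + 1.
Then L(r+1) = L(r) + (-2r + 2) = (-r^2 + 3r + 1) + (-2r + 2) = -r^2 + r + 3,
and -(r+1)^2 + 3·(r+1) + 1 = -r^2 + r + 3.
Hence L(i) = -i^2 + 3i + 1 for every i ≥ 1, by induction.

L(i) = -i^2 + 3i + 1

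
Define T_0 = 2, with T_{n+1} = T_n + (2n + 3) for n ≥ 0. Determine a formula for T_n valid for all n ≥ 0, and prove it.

Claim: T_n = n^2 + 2n + 2.

Base case: T_0 = 2, and 0^2 + 2·0 + 2 = 2.
Assume T_m = m^2 + 2m + 2.
Then T_{m+1} = T_m + (2m + 3) = (m^2 + 2m + 2) + (2m + 3) = m^2 + 4m + 5,
and (m+1)^2 + 2·(m+1) + 2 = m^2 + 4m + 5.
By induction, T_n = n^2 + 2n + 2 for all n ≥ 0.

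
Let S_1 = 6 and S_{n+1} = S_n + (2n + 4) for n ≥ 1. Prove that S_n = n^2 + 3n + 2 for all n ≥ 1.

Base case: S_1 = 6, and 1^2 + 3·1 + 2 = 6.
Assume S_r = r^2 + 3r + 2.
Then S_{r+1} = S_r + (2r + 4) = (r^2 + 3r + 2) + (2r + 4) = r^2 + 5r + 6,
and (r+1)^2 + 3·(r+1) + 2 = r^2 + 5r + 6.
By induction, S_n = n^2 + 3n + 2 for all n ≥ 1.

S_n = n^2 + 3n + 2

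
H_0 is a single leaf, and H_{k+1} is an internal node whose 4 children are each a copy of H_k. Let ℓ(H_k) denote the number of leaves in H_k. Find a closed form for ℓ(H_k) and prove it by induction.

Claim: ℓ(H_k) = 4^k.

Base case: ℓ(H_0) = 1, and 4^0 = 1.
Assume ℓ(H_j) = 4^j.
Then ℓ(H_{j+1}) = 4·ℓ(H_j) = 4·4^j = 4^{j+1}.
This completes the inductive step, so ℓ(H_k) = 4^k for all k ≥ 0.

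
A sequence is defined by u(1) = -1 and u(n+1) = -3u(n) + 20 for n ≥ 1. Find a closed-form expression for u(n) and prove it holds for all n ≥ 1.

Claim: u(n) = 2·(-3)^n + 5.

Base case: u(1) = -1, and 2·(-3)^1 + 5 = -6 + 5 = -1.
Assume u(j) = 2·(-3)^j + 5 for some j ≥ 1.
Then u(j+1) = -3u(j) + 20 = -3·(2·(-3)^j + 5) + 20 = -6·(-3)^j − 15 + 20 = 2·(-3)^{j+1} + 5.
Hence u(n) = 2·(-3)^n + 5 for every n ≥ 1, by induction.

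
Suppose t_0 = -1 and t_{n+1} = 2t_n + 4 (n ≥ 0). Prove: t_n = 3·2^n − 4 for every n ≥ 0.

Base case: t_0 = -1, and 3·2^0 − 4 = 3 − 4 = -1.
Assume t_r = 3·2^r − 4 for some r ≥ 0.
Then t_{r+1} = 2t_r + 4 = 2·(3·2^r − 4) + 4 = 6·2^r − 8 + 4 = 3·2^{r+1} − 4.
By induction, t_n = 3·2^n − 4 for all n ≥ 0.

t_n = 3·2^n − 4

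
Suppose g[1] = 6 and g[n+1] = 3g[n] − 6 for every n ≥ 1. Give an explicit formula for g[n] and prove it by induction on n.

Claim: g[n] = 3^n + 3.

Base case: g[1] = 6, and 3^1 + 3 = 3 + 3 = 6.
Assume g[m] = 3^m + 3 for some m ≥ 1.
Then g[m+1] = 3g[m] − 6 = 3·(3^m + 3) − 6 = 3^{m+1} + 9 − 6 = 3^{m+1} + 3.
This completes the inductive step, so g[n] = 3^n + 3 for all n ≥ 1.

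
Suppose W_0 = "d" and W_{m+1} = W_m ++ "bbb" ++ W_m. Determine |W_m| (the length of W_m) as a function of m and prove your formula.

Claim: |W_m| = 2^{m+2} − 3.

Base case: |W_0| = 1, and 2^{0+2} − 3 = 1.
Assume |W_r| = 2^{r+2} − 3.
Then |W_{r+1}| = |W_r| + 3 + |W_r| = 2|W_r| + 3 = 2(2^{r+2} − 3) + 3 = 2^{r+3} − 6 + 3 = 2^{r+3} − 3.
By induction, |W_m| = 2^{m+2} − 3 for all m ≥ 0.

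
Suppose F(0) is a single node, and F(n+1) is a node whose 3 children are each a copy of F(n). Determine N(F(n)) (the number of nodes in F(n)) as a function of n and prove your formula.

Claim: N(F(n)) = (3^{n+1} − 1)/2.

Base case: N(F(0)) = 1, and (3^{0+1} − 1)/2 = 1.
Assume N(F(k)) = (3^{k+1} − 1)/2.
Then N(F(k+1)) = 1 + 3N(F(k)) = 1 + 3·(3^{k+1} − 1)/2 = 1 + (3^{k+2} − 3)/2 = (2 + 3^{k+2} − 3)/2 = (3^{k+2} − 1)/2.
So the formula holds for k+1, and by induction N(F(n)) = (3^{n+1} − 1)/2 for all n ≥ 0.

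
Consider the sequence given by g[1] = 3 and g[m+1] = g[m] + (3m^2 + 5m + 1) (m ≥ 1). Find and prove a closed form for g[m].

Claim: g[m] = m^3 + m^2 − m + 2.

Base case: g[1] = 3, and 1^3 + 1^2 − 1 + 2 = 3.
Assume g[j] = j^3 + j^2 − j + 2.
Then g[j+1] = g[j] + (3j^2 + 5j + 1) = (j^3 + j^2 − j + 2) + (3j^2 + 5j + 1) = j^3 + 4j^2 + 4j + 3,
and (j+1)^3 + (j+1)^2 − (j+1) + 2 = j^3 + 4j^2 + 4j + 3.
Hence g[m] = m^3 + m^2 − m + 2 for every m ≥ 1, by induction.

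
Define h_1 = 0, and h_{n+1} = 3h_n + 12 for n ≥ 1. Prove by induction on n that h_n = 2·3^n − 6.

Base case: h_1 = 0, and 2·3^1 − 6 = 6 − 6 = 0.
Assume h_r = 2·3^r − 6 for some r ≥ 1.
Then h_{r+1} = 3h_r + 12 = 3·(2·3^r − 6) + 12 = 6·3^r − 18 + 12 = 2·3^{r+1} − 6.
This completes the inductive step, so h_n = 2·3^n − 6 for all n ≥ 1.

h_n = 2·3^n − 6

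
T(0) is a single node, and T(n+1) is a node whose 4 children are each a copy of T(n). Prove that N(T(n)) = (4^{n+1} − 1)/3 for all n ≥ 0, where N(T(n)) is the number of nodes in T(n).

Base case: N(T(0)) = 1, and (4^{0+1} − 1)/3 = 1.
Assume N(T(k)) = (4^{k+1} − 1)/3.
Then N(T(k+1)) = 1 + 4N(T(k)) = 1 + 4·(4^{k+1} − 1)/3 = 1 + (4^{k+2} − 4)/3 = (3 + 4^{k+2} − 4)/3 = (4^{k+2} − 1)/3.
This completes the inductive step, so N(T(n)) = (4^{n+1} − 1)/3 for all n ≥ 0.

N(T(n)) = (4^{n+1} − 1)/3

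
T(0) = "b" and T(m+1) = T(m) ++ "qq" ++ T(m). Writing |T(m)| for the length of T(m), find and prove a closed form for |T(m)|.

Claim: |T(m)| = 3·2^m − 2.

Base case: |T(0)| = 1, and 3·2^0 − 2 = 1.
Assume |T(k)| = 3·2^k − 2.
Then |T(k+1)| = |T(k)| + 2 + |T(k)| = 2|T(k)| + 2 = 2(3·2^k − 2) + 2 = 3·2^{k+1} − 4 + 2 = 3·2^{k+1} − 2.
Hence |T(m)| = 3·2^m − 2 for every m ≥ 0, by induction.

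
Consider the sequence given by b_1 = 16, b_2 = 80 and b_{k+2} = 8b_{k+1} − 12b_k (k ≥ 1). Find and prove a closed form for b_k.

Claim: b_k = 2·2^k + 2·6^k.

Base cases: b_1 = 16 and 2·2^1 + 2·6^1 = 16; b_2 = 80 and 2·2^2 + 2·6^2 = 80.
Assume b_j = 2·2^j + 2·6^j for all 1 ≤ j ≤ r, where r ≥ 2.
Then b_{r+1} = 8b_r − 12b_{r−1} = 8·(2·2^r + 2·6^r) − 12·(2·2^{r−1} + 2·6^{r−1}) = 2·(8·2 − 12)2^{r−1} + 2·(8·6 − 12)6^{r−1} = 8·2^{r−1} + 72·6^{r−1} = 2·2^{r+1} + 2·6^{r+1}.
So the formula holds for r+1, and by strong induction b_k = 2·2^k + 2·6^k for all k ≥ 1.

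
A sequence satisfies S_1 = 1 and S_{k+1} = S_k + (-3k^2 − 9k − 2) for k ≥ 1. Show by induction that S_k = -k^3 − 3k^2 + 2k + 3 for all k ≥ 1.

Base case: S_1 = 1, and -1^3 − 3·1^2 + 2·1 + 3 = 1.
Assume S_r = -r^3 − 3r^2 + 2r + 3.
Then S_{r+1} = S_r + (-3r^2 − 9r − 2) = (-r^3 − 3r^2 + 2r + 3) + (-3r^2 − 9r − 2) = -r^3 − 6r^2 − 7r + 1,
and -(r+1)^3 − 3·(r+1)^2 + 2·(r+1) + 3 = -r^3 − 6r^2 − 7r + 1.
By induction, S_k = -k^3 − 3k^2 + 2k + 3 for all k ≥ 1.

S_k = -k^3 − 3k^2 + 2k + 3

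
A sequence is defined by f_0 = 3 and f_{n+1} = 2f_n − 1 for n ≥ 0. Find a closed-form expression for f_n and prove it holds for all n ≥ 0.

Claim: f_n = 2^{n+1} + 1.

Base case: f_0 = 3, and 2^{0+1} + 1 = 2 + 1 = 3.
Assume f_r = 2^{r+1} + 1 for some r ≥ 0.
Then f_{r+1} = 2f_r − 1 = 2·(2^{r+1} + 1) − 1 = 2^{r+2} + 2 − 1 = 2^{r+2} + 1.
By induction, f_n = 2^{n+1} + 1 for all n ≥ 0.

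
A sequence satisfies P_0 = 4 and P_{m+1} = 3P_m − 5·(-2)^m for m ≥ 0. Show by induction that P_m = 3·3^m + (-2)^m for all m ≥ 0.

Base case: P_0 = 4, and 3·3^0 + (-2)^0 = 3 + 1 = 4.
Assume P_j = 3·3^j + (-2)^j for some j ≥ 0.
Then P_{j+1} = 3P_j − 5·(-2)^j = 3·(3·3^j + (-2)^j) − 5·(-2)^j = 3·3^{j+1} + 3·(-2)^j − 5·(-2)^j = 3·3^{j+1} − 2·(-2)^j = 3·3^{j+1} + (-2)^{j+1}.
This completes the inductive step, so P_m = 3·3^m + (-2)^m for all m ≥ 0.

P_m = 3·3^m + (-2)^m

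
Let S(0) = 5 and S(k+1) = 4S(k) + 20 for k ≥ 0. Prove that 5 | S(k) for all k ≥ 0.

Base case: S(0) = 5 = 5·1, so 5 | S(0).
Assume 5 | S(m), so S(m) = 5t for some integer t.
Then S(m+1) = 4S(m) + 20 = 4·(5t) + 20 = 5(4t + 4), so 5 | S(m+1).
This completes the inductive step, so 5 | S(k) for all k ≥ 0.

5 | S(k)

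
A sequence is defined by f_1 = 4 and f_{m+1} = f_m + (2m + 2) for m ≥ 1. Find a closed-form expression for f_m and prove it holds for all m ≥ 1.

Claim: f_m = m^2 + m + 2.

Base case: f_1 = 4, and 1^2 + 1 + 2 = 4.
Assume f_r = r^2 + r + 2.
Then f_{r+1} = f_r + (2r + 2) = (r^2 + r + 2) + (2r + 2) = r^2 + 3r + 4,
and (r+1)^2 + (r+1) + 2 = r^2 + 3r + 4.
Hence f_m = m^2 + m + 2 for every m ≥ 1, by induction.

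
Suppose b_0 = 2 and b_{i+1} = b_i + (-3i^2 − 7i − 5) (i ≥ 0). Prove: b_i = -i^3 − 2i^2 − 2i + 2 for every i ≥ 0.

Base case: b_0 = 2, and -0^3 − 2·0^2 − 2·0 + 2 = 2.
Assume b_j = -j^3 − 2j^2 − 2j + 2.
Then b_{j+1} = b_j + (-3j^2 − 7j − 5) = (-j^3 − 2j^2 − 2j + 2) + (-3j^2 − 7j − 5) = -j^3 − 5j^2 − 9j − 3,
and -(j+1)^3 − 2·(j+1)^2 − 2·(j+1) + 2 = -j^3 − 5j^2 − 9j − 3.
This completes the inductive step, so b_i = -i^3 − 2i^2 − 2i + 2 for all i ≥ 0.

b_i = -i^3 − 2i^2 − 2i + 2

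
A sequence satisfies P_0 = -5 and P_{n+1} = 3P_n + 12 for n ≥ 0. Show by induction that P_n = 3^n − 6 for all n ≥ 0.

Base case: P_0 = -5, and 3^0 − 6 = 1 − 6 = -5.
Assume P_r = 3^r − 6 for some r ≥ 0.
Then P_{r+1} = 3P_r + 12 = 3·(3^r − 6) + 12 = 3^{r+1} − 18 + 12 = 3^{r+1} − 6.
By induction, P_n = 3^n − 6 for all n ≥ 0.

P_n = 3^n − 6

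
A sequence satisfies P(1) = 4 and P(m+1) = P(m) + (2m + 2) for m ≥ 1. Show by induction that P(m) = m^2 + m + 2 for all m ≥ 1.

Base case: P(1) = 4, and 1^2 + 1 + 2 = 4.
Assume P(k) = k^2 + k + 2.
Then P(k+1) = P(k) + (2k + 2) = (k^2 + k + 2) + (2k + 2) = k^2 + 3k + 4,
and (k+1)^2 + (k+1) + 2 = k^2 + 3k + 4.
Hence P(m) = m^2 + m + 2 for every m ≥ 1, by induction.

P(m) = m^2 + m + 2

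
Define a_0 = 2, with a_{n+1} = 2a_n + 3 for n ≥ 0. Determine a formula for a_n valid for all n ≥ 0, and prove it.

Claim: a_n = 5·2^n − 3.

Base case: a_0 = 2, and 5·2^0 − 3 = 5 − 3 = 2.
Assume a_r = 5·2^r − 3 for some r ≥ 0.
Then a_{r+1} = 2a_r + 3 = 2·(5·2^r − 3) + 3 = 10·2^r − 6 + 3 = 5·2^{r+1} − 3.
So the formula holds for r+1, and by induction a_n = 5·2^n − 3 for all n ≥ 0.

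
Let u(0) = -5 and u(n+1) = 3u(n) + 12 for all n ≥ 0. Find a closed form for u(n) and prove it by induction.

Claim: u(n) = 3^n − 6.

Base case: u(0) = -5, and 3^0 − 6 = 1 − 6 = -5.
Assume u(m) = 3^m − 6 for some m ≥ 0.
Then u(m+1) = 3u(m) + 12 = 3·(3^m − 6) + 12 = 3^{m+1} − 18 + 12 = 3^{m+1} − 6.
So the formula holds for m+1, and by induction u(n) = 3^n − 6 for all n ≥ 0.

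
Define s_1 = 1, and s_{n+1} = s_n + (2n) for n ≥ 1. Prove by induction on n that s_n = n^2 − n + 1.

Base case: s_1 = 1, and 1^2 − 1 + 1 = 1.
Assume s_k = k^2 − k + 1.
Then s_{k+1} = s_k + (2k) = (k^2 − k + 1) + (2k) = k^2 + k + 1,
and (k+1)^2 − (k+1) + 1 = k^2 + k + 1.
By induction, s_n = n^2 − n + 1 for all n ≥ 1.

s_n = n^2 − n + 1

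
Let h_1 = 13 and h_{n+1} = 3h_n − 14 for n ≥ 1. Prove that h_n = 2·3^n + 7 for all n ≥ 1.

Base case: h_1 = 13, and 2·3^1 + 7 = 6 + 7 = 13.
Assume h_r = 2·3^r + 7 for some r ≥ 1.
Then h_{r+1} = 3h_r − 14 = 3·(2·3^r + 7) − 14 = 6·3^r + 21 − 14 = 2·3^{r+1} + 7.
Hence h_n = 2·3^n + 7 for every n ≥ 1, by induction.

h_n = 2·3^n + 7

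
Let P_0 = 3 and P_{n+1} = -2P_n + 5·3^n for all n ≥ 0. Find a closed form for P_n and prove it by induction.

Claim: P_n = 2·(-2)^n + 3^n.

Base case: P_0 = 3, and 2·(-2)^0 + 3^0 = 2 + 1 = 3.
Assume P_m = 2·(-2)^m + 3^m for some m ≥ 0.
Then P_{m+1} = -2P_m + 5·3^m = -2·(2·(-2)^m + 3^m) + 5·3^m = 2·(-2)^{m+1} − 2·3^m + 5·3^m = 2·(-2)^{m+1} + 3·3^m = 2·(-2)^{m+1} + 3^{m+1}.
This completes the inductive step, so P_n = 2·(-2)^n + 3^n for all n ≥ 0.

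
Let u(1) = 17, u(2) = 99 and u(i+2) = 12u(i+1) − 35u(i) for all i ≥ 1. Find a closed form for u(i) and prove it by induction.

Claim: u(i) = 2·5^i + 7^i.

Base cases: u(1) = 17 and 2·5^1 + 7^1 = 17; u(2) = 99 and 2·5^2 + 7^2 = 99.
Assume u(j) = 2·5^j + 7^j for all 1 ≤ j ≤ r, where r ≥ 2.
Then u(r+1) = 12u(r) − 35u(r−1) = 12·(2·5^r + 7^r) − 35·(2·5^{r−1} + 7^{r−1}) = 2·(12·5 − 35)5^{r−1} + (12·7 − 35)7^{r−1} = 50·5^{r−1} + 49·7^{r−1} = 2·5^{r+1} + 7^{r+1}.
By strong induction, u(i) = 2·5^i + 7^i for all i ≥ 1.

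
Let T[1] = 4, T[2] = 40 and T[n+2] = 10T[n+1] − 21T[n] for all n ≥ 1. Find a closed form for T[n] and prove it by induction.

Claim: T[n] = -3^n + 7^n.

Base cases: T[1] = 4 and -3^1 + 7^1 = 4; T[2] = 40 and -3^2 + 7^2 = 40.
Assume T[j] = -3^j + 7^j for all 1 ≤ j ≤ r, where r ≥ 2.
Then T[r+1] = 10T[r] − 21T[r−1] = 10·(-3^r + 7^r) − 21·(-3^{r−1} + 7^{r−1}) = -(10·3 − 21)3^{r−1} + (10·7 − 21)7^{r−1} = -9·3^{r−1} + 49·7^{r−1} = -3^{r+1} + 7^{r+1}.
Hence T[n] = -3^n + 7^n for every n ≥ 1, by strong induction.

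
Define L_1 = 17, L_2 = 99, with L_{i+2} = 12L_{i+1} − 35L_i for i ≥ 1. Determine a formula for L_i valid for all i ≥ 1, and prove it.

Claim: L_i = 7^i + 2·5^i.

Base cases: L_1 = 17 and 7^1 + 2·5^1 = 17; L_2 = 99 and 7^2 + 2·5^2 = 99.
Assume L_j = 7^j + 2·5^j for all 1 ≤ j ≤ k, where k ≥ 2.
Then L_{k+1} = 12L_k − 35L_{k−1} = 12·(7^k + 2·5^k) − 35·(7^{k−1} + 2·5^{k−1}) = (12·7 − 35)7^{k−1} + 2·(12·5 − 35)5^{k−1} = 49·7^{k−1} + 50·5^{k−1} = 7^{k+1} + 2·5^{k+1}.
This completes the inductive step, so L_i = 7^i + 2·5^i for all i ≥ 1.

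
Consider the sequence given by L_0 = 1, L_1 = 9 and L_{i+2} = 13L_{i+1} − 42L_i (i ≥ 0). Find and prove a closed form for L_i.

Claim: L_i = 3·7^i − 2·6^i.

Base cases: L_0 = 1 and 3·7^0 − 2·6^0 = 1; L_1 = 9 and 3·7^1 − 2·6^1 = 9.
Assume L_j = 3·7^j − 2·6^j for all 0 ≤ j ≤ m, where m ≥ 1.
Then L_{m+1} = 13L_m − 42L_{m−1} = 13·(3·7^m − 2·6^m) − 42·(3·7^{m−1} − 2·6^{m−1}) = 3·(13·7 − 42)7^{m−1} − 2·(13·6 − 42)6^{m−1} = 147·7^{m−1} − 72·6^{m−1} = 3·7^{m+1} − 2·6^{m+1}.
Hence L_i = 3·7^i − 2·6^i for every i ≥ 0, by strong induction.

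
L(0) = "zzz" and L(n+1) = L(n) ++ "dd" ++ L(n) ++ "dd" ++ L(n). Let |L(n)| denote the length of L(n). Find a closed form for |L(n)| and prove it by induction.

Claim: |L(n)| = 5·3^n − 2.

Base case: |L(0)| = 3, and 5·3^0 − 2 = 3.
Assume |L(r)| = 5·3^r − 2.
Then |L(r+1)| = 3|L(r)| + 4 = 3(5·3^r − 2) + 4 = 5·3^{r+1} − 6 + 4 = 5·3^{r+1} − 2.
So the formula holds for r+1, and by induction |L(n)| = 5·3^n − 2 for all n ≥ 0.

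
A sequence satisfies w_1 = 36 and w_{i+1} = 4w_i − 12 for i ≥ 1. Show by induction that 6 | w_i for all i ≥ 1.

Base case: w_1 = 36 = 6·6, so 6 | w_1.
Assume 6 | w_j, so w_j = 6t for some integer t.
Then w_{j+1} = 4w_j − 12 = 4·(6t) − 12 = 6(4t − 2), so 6 | w_{j+1}.
By induction, 6 | w_i for all i ≥ 1.

6 | w_i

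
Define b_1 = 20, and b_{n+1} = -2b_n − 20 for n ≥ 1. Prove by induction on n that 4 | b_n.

Base case: b_1 = 20 = 4·5, so 4 | b_1.
Assume 4 | b_r, so b_r = 4t for some integer t.
Then b_{r+1} = -2b_r − 20 = -2·(4t) − 20 = 4(-2t − 5), so 4 | b_{r+1}.
This completes the inductive step, so 4 | b_n for all n ≥ 1.

4 | b_n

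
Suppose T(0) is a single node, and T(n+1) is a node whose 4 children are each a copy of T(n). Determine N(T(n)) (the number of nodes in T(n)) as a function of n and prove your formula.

Claim: N(T(n)) = (4^{n+1} − 1)/3.

Base case: N(T(0)) = 1, and (4^{0+1} − 1)/3 = 1.
Assume N(T(r)) = (4^{r+1} − 1)/3.
Then N(T(r+1)) = 1 + 4N(T(r)) = 1 + 4·(4^{r+1} − 1)/3 = 1 + (4^{r+2} − 4)/3 = (3 + 4^{r+2} − 4)/3 = (4^{r+2} − 1)/3.
Hence N(T(n)) = (4^{n+1} − 1)/3 for every n ≥ 0, by induction.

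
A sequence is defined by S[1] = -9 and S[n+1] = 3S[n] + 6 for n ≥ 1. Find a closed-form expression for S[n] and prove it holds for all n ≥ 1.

Claim: S[n] = -2·3^n − 3.

Base case: S[1] = -9, and -2·3^1 − 3 = -6 − 3 = -9.
Assume S[j] = -2·3^j − 3 for some j ≥ 1.
Then S[j+1] = 3S[j] + 6 = 3·(-2·3^j − 3) + 6 = -6·3^j − 9 + 6 = -2·3^{j+1} − 3.
By induction, S[n] = -2·3^n − 3 for all n ≥ 1.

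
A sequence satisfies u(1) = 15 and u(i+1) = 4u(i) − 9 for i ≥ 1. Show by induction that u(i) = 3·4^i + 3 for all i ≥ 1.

Base case: u(1) = 15, and 3·4^1 + 3 = 12 + 3 = 15.
Assume u(j) = 3·4^j + 3 for some j ≥ 1.
Then u(j+1) = 4u(j) − 9 = 4·(3·4^j + 3) − 9 = 12·4^j + 12 − 9 = 3·4^{j+1} + 3.
This completes the inductive step, so u(i) = 3·4^i + 3 for all i ≥ 1.

u(i) = 3·4^i + 3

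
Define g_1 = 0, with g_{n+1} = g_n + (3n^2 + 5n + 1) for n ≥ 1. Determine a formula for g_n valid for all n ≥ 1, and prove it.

Claim: g_n = n^3 + n^2 − n − 1.

Base case: g_1 = 0, and 1^3 + 1^2 − 1 − 1 = 0.
Assume g_k = k^3 + k^2 − k − 1.
Then g_{k+1} = g_k + (3k^2 + 5k + 1) = (k^3 + k^2 − k − 1) + (3k^2 + 5k + 1) = k^3 + 4k^2 + 4k,
and (k+1)^3 + (k+1)^2 − (k+1) − 1 = k^3 + 4k^2 + 4k.
By induction, g_n = n^3 + n^2 − n − 1 for all n ≥ 1.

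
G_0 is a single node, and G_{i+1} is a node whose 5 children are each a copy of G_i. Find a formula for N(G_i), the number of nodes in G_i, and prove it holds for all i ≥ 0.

Claim: N(G_i) = (5^{i+1} − 1)/4.

Base case: N(G_0) = 1, and (5^{0+1} − 1)/4 = 1.
Assume N(G_m) = (5^{m+1} − 1)/4.
Then N(G_{m+1}) = 1 + 5N(G_m) = 1 + 5·(5^{m+1} − 1)/4 = 1 + (5^{m+2} − 5)/4 = (4 + 5^{m+2} − 5)/4 = (5^{m+2} − 1)/4.
Hence N(G_i) = (5^{i+1} − 1)/4 for every i ≥ 0, by induction.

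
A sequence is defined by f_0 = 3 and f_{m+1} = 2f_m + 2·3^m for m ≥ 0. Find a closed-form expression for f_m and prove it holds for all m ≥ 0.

Claim: f_m = 2^m + 2·3^m.

Base case: f_0 = 3, and 2^0 + 2·3^0 = 1 + 2 = 3.
Assume f_r = 2^r + 2·3^r for some r ≥ 0.
Then f_{r+1} = 2f_r + 2·3^r = 2·(2^r + 2·3^r) + 2·3^r = 2^{r+1} + 4·3^r + 2·3^r = 2^{r+1} + 6·3^r = 2^{r+1} + 2·3^{r+1}.
By induction, f_m = 2^m + 2·3^m for all m ≥ 0.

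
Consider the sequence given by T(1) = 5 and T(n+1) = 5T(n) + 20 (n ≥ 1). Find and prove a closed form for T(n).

Claim: T(n) = 2·5^n − 5.

Base case: T(1) = 5, and 2·5^1 − 5 = 10 − 5 = 5.
Assume T(m) = 2·5^m − 5 for some m ≥ 1.
Then T(m+1) = 5T(m) + 20 = 5·(2·5^m − 5) + 20 = 10·5^m − 25 + 20 = 2·5^{m+1} − 5.
This completes the inductive step, so T(n) = 2·5^n − 5 for all n ≥ 1.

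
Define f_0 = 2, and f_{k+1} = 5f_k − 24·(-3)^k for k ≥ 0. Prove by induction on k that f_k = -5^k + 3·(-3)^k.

Base case: f_0 = 2, and -5^0 + 3·(-3)^0 = -1 + 3 = 2.
Assume f_m = -5^m + 3·(-3)^m for some m ≥ 0.
Then f_{m+1} = 5f_m − 24·(-3)^m = 5·(-5^m + 3·(-3)^m) − 24·(-3)^m = -5^{m+1} + 15·(-3)^m − 24·(-3)^m = -5^{m+1} − 9·(-3)^m = -5^{m+1} + 3·(-3)^{m+1}.
Hence f_k = -5^k + 3·(-3)^k for every k ≥ 0, by induction.

f_k = -5^k + 3·(-3)^k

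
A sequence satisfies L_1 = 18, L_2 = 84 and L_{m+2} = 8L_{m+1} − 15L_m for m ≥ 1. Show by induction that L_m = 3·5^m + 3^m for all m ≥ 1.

Base cases: L_1 = 18 and 3·5^1 + 3^1 = 18; L_2 = 84 and 3·5^2 + 3^2 = 84.
Assume L_j = 3·5^j + 3^j for all 1 ≤ j ≤ r, where r ≥ 2.
Then L_{r+1} = 8L_r − 15L_{r−1} = 8·(3·5^r + 3^r) − 15·(3·5^{r−1} + 3^{r−1}) = 3·(8·5 − 15)5^{r−1} + (8·3 − 15)3^{r−1} = 75·5^{r−1} + 9·3^{r−1} = 3·5^{r+1} + 3^{r+1}.
Hence L_m = 3·5^m + 3^m for every m ≥ 1, by strong induction.

L_m = 3·5^m + 3^m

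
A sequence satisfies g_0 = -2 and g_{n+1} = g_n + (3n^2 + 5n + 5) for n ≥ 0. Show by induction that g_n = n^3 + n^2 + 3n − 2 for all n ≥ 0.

Base case: g_0 = -2, and 0^3 + 0^2 + 3·0 − 2 = -2.
Assume g_k = k^3 + k^2 + 3k − 2.
Then g_{k+1} = g_k + (3k^2 + 5k + 5) = (k^3 + k^2 + 3k − 2) + (3k^2 + 5k + 5) = k^3 + 4k^2 + 8k + 3,
and (k+1)^3 + (k+1)^2 + 3·(k+1) − 2 = k^3 + 4k^2 + 8k + 3.
This completes the inductive step, so g_n = n^3 + n^2 + 3n − 2 for all n ≥ 0.

g_n = n^3 + n^2 + 3n − 2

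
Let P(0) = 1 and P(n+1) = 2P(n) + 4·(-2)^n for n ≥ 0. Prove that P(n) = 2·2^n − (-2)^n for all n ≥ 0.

Base case: P(0) = 1, and 2·2^0 − (-2)^0 = 2 − 1 = 1.
Assume P(j) = 2·2^j − (-2)^j for some j ≥ 0.
Then P(j+1) = 2P(j) + 4·(-2)^j = 2·(2·2^j − (-2)^j) + 4·(-2)^j = 2·2^{j+1} − 2·(-2)^j + 4·(-2)^j = 2·2^{j+1} + 2·(-2)^j = 2·2^{j+1} − (-2)^{j+1}.
By induction, P(n) = 2·2^n − (-2)^n for all n ≥ 0.

P(n) = 2·2^n − (-2)^n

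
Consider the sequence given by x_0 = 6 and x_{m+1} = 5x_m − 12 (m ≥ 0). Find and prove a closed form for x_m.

Claim: x_m = 3·5^m + 3.

Base case: x_0 = 6, and 3·5^0 + 3 = 3 + 3 = 6.
Assume x_k = 3·5^k + 3 for some k ≥ 0.
Then x_{k+1} = 5x_k − 12 = 5·(3·5^k + 3) − 12 = 15·5^k + 15 − 12 = 3·5^{k+1} + 3.
Hence x_m = 3·5^m + 3 for every m ≥ 0, by induction.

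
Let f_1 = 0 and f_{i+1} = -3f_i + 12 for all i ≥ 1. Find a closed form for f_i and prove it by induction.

Claim: f_i = (-3)^i + 3.

Base case: f_1 = 0, and (-3)^1 + 3 = -3 + 3 = 0.
Assume f_j = (-3)^j + 3 for some j ≥ 1.
Then f_{j+1} = -3f_j + 12 = -3·((-3)^j + 3) + 12 = -3·(-3)^j − 9 + 12 = (-3)^{j+1} + 3.
Hence f_i = (-3)^i + 3 for every i ≥ 1, by induction.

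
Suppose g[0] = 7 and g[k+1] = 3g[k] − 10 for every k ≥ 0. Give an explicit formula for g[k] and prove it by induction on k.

Claim: g[k] = 2·3^k + 5.

Base case: g[0] = 7, and 2·3^0 + 5 = 2 + 5 = 7.
Assume g[m] = 2·3^m + 5 for some m ≥ 0.
Then g[m+1] = 3g[m] − 10 = 3·(2·3^m + 5) − 10 = 6·3^m + 15 − 10 = 2·3^{m+1} + 5.
This completes the inductive step, so g[k] = 2·3^k + 5 for all k ≥ 0.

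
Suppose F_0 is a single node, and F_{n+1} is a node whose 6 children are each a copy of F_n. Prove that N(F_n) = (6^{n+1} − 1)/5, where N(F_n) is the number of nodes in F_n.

Base case: N(F_0) = 1, and (6^{0+1} − 1)/5 = 1.
Assume N(F_j) = (6^{j+1} − 1)/5.
Then N(F_{j+1}) = 1 + 6N(F_j) = 1 + 6·(6^{j+1} − 1)/5 = 1 + (6^{j+2} − 6)/5 = (5 + 6^{j+2} − 6)/5 = (6^{j+2} − 1)/5.
This completes the inductive step, so N(F_n) = (6^{n+1} − 1)/5 for all n ≥ 0.

N(F_n) = (6^{n+1} − 1)/5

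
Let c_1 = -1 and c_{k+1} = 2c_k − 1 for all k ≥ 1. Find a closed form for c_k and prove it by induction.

Claim: c_k = -2^k + 1.

Base case: c_1 = -1, and -2^1 + 1 = -2 + 1 = -1.
Assume c_j = -2^j + 1 for some j ≥ 1.
Then c_{j+1} = 2c_j − 1 = 2·(-2^j + 1) − 1 = -2^{j+1} + 2 − 1 = -2^{j+1} + 1.
Hence c_k = -2^k + 1 for every k ≥ 1, by induction.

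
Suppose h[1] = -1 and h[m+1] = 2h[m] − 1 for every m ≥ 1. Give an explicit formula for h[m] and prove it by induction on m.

Claim: h[m] = -2^m + 1.

Base case: h[1] = -1, and -2^1 + 1 = -2 + 1 = -1.
Assume h[j] = -2^j + 1 for some j ≥ 1.
Then h[j+1] = 2h[j] − 1 = 2·(-2^j + 1) − 1 = -2^{j+1} + 2 − 1 = -2^{j+1} + 1.
This completes the inductive step, so h[m] = -2^m + 1 for all m ≥ 1.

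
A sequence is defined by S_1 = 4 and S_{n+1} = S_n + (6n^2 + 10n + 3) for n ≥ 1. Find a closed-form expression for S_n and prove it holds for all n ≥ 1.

Claim: S_n = 2n^3 + 2n^2 − n + 1.

Base case: S_1 = 4, and 2·1^3 + 2·1^2 − 1 + 1 = 4.
Assume S_k = 2k^3 + 2k^2 − k + 1.
Then S_{k+1} = S_k + (6k^2 + 10k + 3) = (2k^3 + 2k^2 − k + 1) + (6k^2 + 10k + 3) = 2k^3 + 8k^2 + 9k + 4,
and 2·(k+1)^3 + 2·(k+1)^2 − (k+1) + 1 = 2k^3 + 8k^2 + 9k + 4.
This completes the inductive step, so S_n = 2n^3 + 2n^2 − n + 1 for all n ≥ 1.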